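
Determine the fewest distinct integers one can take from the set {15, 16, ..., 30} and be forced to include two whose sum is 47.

Group the elements by complementary pair {x, 47−x}: {17,30}, {18,29}, {19,28}, …, giving 7 two-element pairs and 2 integers whose partner 47−x falls outside [15,30].
Treating each of those 9 groups as a pigeonhole, one can pick one integer per group — 9 integers — with no two summing to 47.
The 10th integer lands in an occupied pair, forcing a sum of 47.

10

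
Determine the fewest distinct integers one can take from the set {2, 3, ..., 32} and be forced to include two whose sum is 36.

18

Group the elements by complementary pair {x, 36−x}: {4,32}, {5,31}, {6,30}, …, giving 14 two-element pairs, the single value 18 (it cannot pair with itself since the integers are distinct), and 2 integers whose partner 36−x falls outside [2,32].
By the pigeonhole principle, treating each of those 17 groups as a pigeonhole, one can pick one integer per group — 17 integers — with no two summing to 36.
The 18th integer lands in an occupied pair, forcing a sum of 36.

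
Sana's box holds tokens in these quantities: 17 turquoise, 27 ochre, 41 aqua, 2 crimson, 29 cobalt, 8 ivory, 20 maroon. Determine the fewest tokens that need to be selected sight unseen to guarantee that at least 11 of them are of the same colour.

An adversary could hand out at most 10 tokens per colour (crimson, ivory run out sooner): 10 + 10 + 10 + 2 + 10 + 8 + 10 = 60 tokens and still no colour has 11.
Pigeonhole: one more token lands in a colour already at 10, so 61 draws are enough and 60 are not.

61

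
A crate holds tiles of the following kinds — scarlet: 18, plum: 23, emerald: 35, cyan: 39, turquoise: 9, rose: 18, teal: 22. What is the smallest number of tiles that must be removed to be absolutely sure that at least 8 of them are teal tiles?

150

In the worst case for collecting teal tiles, every non-teal tile comes out first.
There are 18 + 23 + 35 + 39 + 9 + 18 = 142 non-teal tiles altogether.
After those, each further tile must be teal, so 142 + 8 = 150 draws guarantee 8 teal tiles.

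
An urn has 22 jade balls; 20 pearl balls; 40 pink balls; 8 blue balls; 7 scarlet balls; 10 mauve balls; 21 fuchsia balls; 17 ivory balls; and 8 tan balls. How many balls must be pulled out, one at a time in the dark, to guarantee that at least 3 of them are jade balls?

In the worst case for collecting jade balls, every non-jade ball comes out first.
There are 20 + 40 + 8 + 7 + 10 + 21 + 17 + 8 = 131 non-jade balls altogether.
After those, each further ball must be jade, so 131 + 3 = 134 draws guarantee 3 jade balls.

134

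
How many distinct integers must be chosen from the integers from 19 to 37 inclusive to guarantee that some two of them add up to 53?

Two chosen integers sum to 53 exactly when both halves of some pair {x, 53−x} with 19 ≤ x ≤ 53−x ≤ 34 are chosen — 8 such pairs.
The remaining 3 elements (those with no distinct partner in range) can never complete a 53-sum, so the worst case takes all of them and one from each pair: 3 + 8 = 11.
The 12th integer has to be the second member of some pair, so 11 + 1 = 12.

12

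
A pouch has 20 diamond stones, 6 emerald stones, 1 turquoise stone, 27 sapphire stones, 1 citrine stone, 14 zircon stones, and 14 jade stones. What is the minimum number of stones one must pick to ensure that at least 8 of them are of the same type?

By pigeonhole, the 7 types are the holes; the stones drawn are the pigeons.
To avoid 8 of any one type, the worst case takes at most 7 of each type, or every stone of a type that has fewer than 7.
That gives 7 + 6 + 1 + 7 + 1 + 7 + 7 = 36 stones with no type reaching 8.
The next stone forces some type to 8, so 36 + 1 = 37.

37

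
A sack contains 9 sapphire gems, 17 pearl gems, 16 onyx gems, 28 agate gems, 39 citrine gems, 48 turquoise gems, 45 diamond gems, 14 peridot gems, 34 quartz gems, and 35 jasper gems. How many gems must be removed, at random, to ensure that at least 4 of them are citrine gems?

In the worst case for collecting citrine gems, every non-citrine gem comes out first.
There are 9 + 17 + 16 + 28 + 48 + 45 + 14 + 34 + 35 = 246 non-citrine gems altogether.
After those, each further gem must be citrine, so 246 + 4 = 250 draws guarantee 4 citrine gems.

250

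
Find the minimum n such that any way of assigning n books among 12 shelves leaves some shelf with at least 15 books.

169

With 168 books one could put exactly 14 in each of the 12 shelves, and no shelf would reach 15.
Pigeonhole: one more book must land in a shelf that already has 14, giving it 15.
So 12 × 14 + 1 = 169 books are required.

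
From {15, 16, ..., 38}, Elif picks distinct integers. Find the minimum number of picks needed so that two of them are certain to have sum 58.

16

Group the elements by complementary pair {x, 58−x}: {20,38}, {21,37}, {22,36}, …, giving 9 two-element pairs; the single value 29 (it cannot pair with itself since the integers are distinct); and 5 integers whose partner 58−x falls outside [15,38].
By the pigeonhole principle, treating each of those 15 groups as a pigeonhole, one can pick one integer per group — 15 integers — with no two summing to 58.
The 16th integer lands in an occupied pair, forcing a sum of 58.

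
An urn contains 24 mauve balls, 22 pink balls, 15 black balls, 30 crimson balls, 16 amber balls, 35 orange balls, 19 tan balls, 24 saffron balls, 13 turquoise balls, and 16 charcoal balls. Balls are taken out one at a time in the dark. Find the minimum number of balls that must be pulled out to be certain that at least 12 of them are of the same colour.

By the pigeonhole principle, the 10 colours are the holes; the balls drawn are the pigeons.
To avoid 12 of any one colour, the worst case takes at most 11 of each colour.
That gives 11 + 11 + 11 + 11 + 11 + 11 + 11 + 11 + 11 + 11 = 110 balls with no colour reaching 12.
The next ball forces some colour to 12, so 110 + 1 = 111.

111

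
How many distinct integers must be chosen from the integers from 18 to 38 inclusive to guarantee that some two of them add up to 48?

16

Two chosen integers sum to 48 exactly when both halves of some pair {x, 48−x} with 18 ≤ x ≤ 48−x ≤ 30 are chosen — 6 such pairs.
The remaining 9 elements (those with no distinct partner in range) can never complete a 48-sum, so the worst case takes all of them and one from each pair: 9 + 6 = 15.
By the pigeonhole principle, the 16th integer has to be the second member of some pair, so 15 + 1 = 16.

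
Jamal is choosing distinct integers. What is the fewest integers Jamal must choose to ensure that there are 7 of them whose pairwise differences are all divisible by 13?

Integers whose pairwise differences are multiples of 13 are exactly those sharing a remainder mod 13. The 13 residue classes mod 13 are the pigeonholes.
With 78 integers one could put 6 in each residue class and have no class reach 7.
The 79th integer pushes some class to 7, so 13·6 + 1 = 79.

79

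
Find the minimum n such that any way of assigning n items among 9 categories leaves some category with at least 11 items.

91

With 90 items one could put exactly 10 in each of the 9 categories, and no category would reach 11.
One more item must land in a category that already has 10, giving it 11.
So 9 × 10 + 1 = 91 items are required.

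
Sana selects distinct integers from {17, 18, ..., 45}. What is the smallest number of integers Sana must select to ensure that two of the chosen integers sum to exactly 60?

A set avoiding the sum 60 can contain at most one of each pair {x, 60−x}, plus the 3 elements whose complement lies outside the range or equal to its own complement.
The integers 30, …, 45 (16 of them) are such a set: any two sum to at least 30+31 = 61 > 60.
Any 17th integer completes one of the 13 pairs, so 17 choices force a sum of 60.

17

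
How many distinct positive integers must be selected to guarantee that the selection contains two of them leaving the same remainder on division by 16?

The 16 residue classes mod 16 are the pigeonholes.
With 16 integers one could put 1 in each residue class and have no class reach 2.
The 17th integer pushes some class to 2, so 16·1 + 1 = 17.

17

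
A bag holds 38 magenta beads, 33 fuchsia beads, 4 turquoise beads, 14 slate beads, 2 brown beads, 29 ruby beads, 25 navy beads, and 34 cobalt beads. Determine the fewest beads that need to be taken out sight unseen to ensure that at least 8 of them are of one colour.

49

An adversary could hand out at most 7 beads per colour (turquoise, brown run out sooner): 7 + 7 + 4 + 7 + 2 + 7 + 7 + 7 = 48 beads and still no colour has 8.
Pigeonhole: one more bead lands in a colour already at 7, so 49 draws are enough and 48 are not.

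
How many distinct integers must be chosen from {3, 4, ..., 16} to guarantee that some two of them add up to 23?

Two chosen integers sum to 23 exactly when both halves of some pair {x, 23−x} with 7 ≤ x ≤ 23−x ≤ 16 are chosen — 5 such pairs.
The remaining 4 elements (those with no distinct partner in range) can never complete a 23-sum, so the worst case takes all of them and one from each pair: 4 + 5 = 9.
Pigeonhole: the 10th integer has to be the second member of some pair, so 9 + 1 = 10.

10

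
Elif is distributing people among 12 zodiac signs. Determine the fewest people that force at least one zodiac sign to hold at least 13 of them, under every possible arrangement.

With 144 people one could put exactly 12 in each of the 12 zodiac signs, and no zodiac sign would reach 13.
Pigeonhole: one more person must land in a zodiac sign that already has 12, giving it 13.
So 12 × 12 + 1 = 145 people are required.

145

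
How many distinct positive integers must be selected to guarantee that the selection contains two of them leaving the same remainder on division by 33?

34

By the pigeonhole principle, the 33 residue classes mod 33 are the pigeonholes.
With 33 integers one could put 1 in each residue class and have no class reach 2.
The 34th integer pushes some class to 2, so 33·1 + 1 = 34.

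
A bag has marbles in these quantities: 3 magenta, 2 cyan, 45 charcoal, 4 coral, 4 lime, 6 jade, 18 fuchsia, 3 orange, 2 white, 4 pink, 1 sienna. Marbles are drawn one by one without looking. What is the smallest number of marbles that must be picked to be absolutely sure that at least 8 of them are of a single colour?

The 11 colours are the holes; the marbles drawn are the pigeons.
To avoid 8 of any one colour, the worst case takes at most 7 of each colour, or every marble of a colour that has fewer than 7.
That gives 3 + 2 + 7 + 4 + 4 + 6 + 7 + 3 + 2 + 4 + 1 = 43 marbles with no colour reaching 8.
The next marble forces some colour to 8, so 43 + 1 = 44.

44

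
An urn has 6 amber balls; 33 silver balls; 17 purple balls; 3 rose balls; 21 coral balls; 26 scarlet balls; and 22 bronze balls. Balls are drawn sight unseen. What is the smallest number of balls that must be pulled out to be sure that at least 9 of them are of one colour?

50

By the pigeonhole principle, the 7 colours are the holes; the balls drawn are the pigeons.
To avoid 9 of any one colour, the worst case takes at most 8 of each colour, or every ball of a colour that has fewer than 8.
That gives 6 + 8 + 8 + 3 + 8 + 8 + 8 = 49 balls with no colour reaching 9.
The next ball forces some colour to 9, so 49 + 1 = 50.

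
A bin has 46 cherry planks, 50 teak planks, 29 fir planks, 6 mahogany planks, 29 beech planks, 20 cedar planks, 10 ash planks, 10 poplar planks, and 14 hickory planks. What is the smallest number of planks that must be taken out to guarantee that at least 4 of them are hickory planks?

204

In the worst case for collecting hickory planks, every non-hickory plank comes out first.
There are 46 + 50 + 29 + 6 + 29 + 20 + 10 + 10 = 200 non-hickory planks altogether.
After those, each further plank must be hickory, so 200 + 4 = 204 draws guarantee 4 hickory planks.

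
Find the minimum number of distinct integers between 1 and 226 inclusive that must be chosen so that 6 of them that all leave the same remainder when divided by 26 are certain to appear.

131

Pigeonhole: the 26 residue classes mod 26 are the pigeonholes.
With 130 integers one could put 5 in each residue class and have no class reach 6.
The 131st integer pushes some class to 6, so 26·5 + 1 = 131.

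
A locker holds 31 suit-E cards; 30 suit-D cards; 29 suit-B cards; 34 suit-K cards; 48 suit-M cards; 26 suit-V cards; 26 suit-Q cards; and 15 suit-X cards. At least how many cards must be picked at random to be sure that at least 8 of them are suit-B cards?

In the worst case for collecting suit-B cards, every non-suit-B card comes out first.
There are 31 + 30 + 34 + 48 + 26 + 26 + 15 = 210 non-suit-B cards altogether.
After those, each further card must be suit-B, so 210 + 8 = 218 draws guarantee 8 suit-B cards.

218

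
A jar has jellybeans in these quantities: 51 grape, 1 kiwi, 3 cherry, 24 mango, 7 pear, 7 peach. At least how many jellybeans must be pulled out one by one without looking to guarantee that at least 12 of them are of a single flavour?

41

By pigeonhole, put each drawn jellybean into a box by flavour. The largest draw with every box below 12 takes min(count, 11) from each flavour; flavours with fewer than 11 contribute all they have.
Σ min(cᵢ, 11) = 11 + 1 + 3 + 11 + 7 + 7 = 40.
Draw number 40 + 1 = 41 must push one box to 12.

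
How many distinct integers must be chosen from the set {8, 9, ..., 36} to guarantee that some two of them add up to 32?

22

Group the elements by complementary pair {x, 32−x}: {8,24}, {9,23}, {10,22}, …, giving 8 two-element pairs, the single value 16 (it cannot pair with itself since the integers are distinct), and 12 integers whose partner 32−x falls outside [8,36].
Treating each of those 21 groups as a pigeonhole, one can pick one integer per group — 21 integers — with no two summing to 32.
The 22nd integer lands in an occupied pair, forcing a sum of 32.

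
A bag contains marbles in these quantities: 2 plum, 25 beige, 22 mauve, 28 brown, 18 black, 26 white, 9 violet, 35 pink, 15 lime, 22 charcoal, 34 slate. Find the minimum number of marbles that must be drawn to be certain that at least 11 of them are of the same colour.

By pigeonhole, the 11 colours are the holes; the marbles drawn are the pigeons.
To avoid 11 of any one colour, the worst case takes at most 10 of each colour, or every marble of a colour that has fewer than 10.
That gives 2 + 10 + 10 + 10 + 10 + 10 + 9 + 10 + 10 + 10 + 10 = 101 marbles with no colour reaching 11.
The next marble forces some colour to 11, so 101 + 1 = 102.

102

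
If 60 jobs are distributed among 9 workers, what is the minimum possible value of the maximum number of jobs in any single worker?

By pigeonhole, the 9 workers are the holes and the 60 jobs are the pigeons.
If every worker held at most 6 jobs, the total would be at most 9 × 6 = 54, which is less than 60.
So some worker holds at least ⌈60/9⌉ = 7 jobs.

7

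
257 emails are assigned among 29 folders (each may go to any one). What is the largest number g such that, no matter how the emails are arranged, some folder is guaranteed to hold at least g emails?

9

By pigeonhole, the 29 folders are the holes and the 257 emails are the pigeons.
If every folder held at most 8 emails, the total would be at most 29 × 8 = 232, which is less than 257.
So some folder holds at least ⌈257/29⌉ = 9 emails.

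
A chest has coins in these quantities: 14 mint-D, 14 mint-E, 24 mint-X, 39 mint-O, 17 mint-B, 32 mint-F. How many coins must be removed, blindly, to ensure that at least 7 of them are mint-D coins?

133

In the worst case for collecting mint-D coins, every non-mint-D coin comes out first.
There are 14 + 24 + 39 + 17 + 32 = 126 non-mint-D coins altogether.
After those, each further coin must be mint-D, so 126 + 7 = 133 draws guarantee 7 mint-D coins.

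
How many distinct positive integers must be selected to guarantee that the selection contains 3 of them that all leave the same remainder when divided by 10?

By the pigeonhole principle, the 10 residue classes mod 10 are the pigeonholes.
With 20 integers one could put 2 in each residue class and have no class reach 3.
The 21st integer pushes some class to 3, so 10·2 + 1 = 21.

21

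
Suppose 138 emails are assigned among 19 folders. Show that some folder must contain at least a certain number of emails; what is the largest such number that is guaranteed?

By pigeonhole, the 19 folders are the holes and the 138 emails are the pigeons.
If every folder held at most 7 emails, the total would be at most 19 × 7 = 133, which is less than 138.
So some folder holds at least ⌈138/19⌉ = 8 emails.

8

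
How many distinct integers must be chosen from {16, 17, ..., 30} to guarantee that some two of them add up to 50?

11

Two chosen integers sum to 50 exactly when both halves of some pair {x, 50−x} with 20 ≤ x ≤ 50−x ≤ 30 are chosen — 5 such pairs.
The remaining 5 elements (those with no distinct partner in range) can never complete a 50-sum, so the worst case takes all of them and one from each pair: 5 + 5 = 10.
By pigeonhole, the 11th integer has to be the second member of some pair, so 10 + 1 = 11.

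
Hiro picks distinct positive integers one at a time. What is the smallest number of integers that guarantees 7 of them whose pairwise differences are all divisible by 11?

67

Integers whose pairwise differences are multiples of 11 are exactly those sharing a remainder mod 11. The 11 residue classes mod 11 are the pigeonholes.
With 66 integers one could put 6 in each residue class and have no class reach 7.
The 67th integer pushes some class to 7, so 11·6 + 1 = 67.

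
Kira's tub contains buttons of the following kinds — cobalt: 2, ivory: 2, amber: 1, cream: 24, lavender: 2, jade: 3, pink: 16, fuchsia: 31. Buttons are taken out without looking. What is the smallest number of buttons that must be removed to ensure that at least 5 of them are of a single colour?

Pigeonhole: the 8 colours are the holes; the buttons drawn are the pigeons.
To avoid 5 of any one colour, the worst case takes at most 4 of each colour, or every button of a colour that has fewer than 4.
That gives 2 + 2 + 1 + 4 + 2 + 3 + 4 + 4 = 22 buttons with no colour reaching 5.
The next button forces some colour to 5, so 22 + 1 = 23.

23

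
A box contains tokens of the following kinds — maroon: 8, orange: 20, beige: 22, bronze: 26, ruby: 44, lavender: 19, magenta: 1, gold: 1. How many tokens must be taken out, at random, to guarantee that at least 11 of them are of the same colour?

61

By the pigeonhole principle, put each drawn token into a box by colour. The largest draw with every box below 11 takes min(count, 10) from each colour; colours with fewer than 10 contribute all they have.
Σ min(cᵢ, 10) = 8 + 10 + 10 + 10 + 10 + 10 + 1 + 1 = 60.
Draw number 60 + 1 = 61 must push one box to 11.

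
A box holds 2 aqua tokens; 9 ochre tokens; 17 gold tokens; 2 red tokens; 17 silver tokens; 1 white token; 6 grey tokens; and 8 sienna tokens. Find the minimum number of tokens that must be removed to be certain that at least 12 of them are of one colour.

An adversary could hand out at most 11 tokens per colour (6 colours run out sooner): 2 + 9 + 11 + 2 + 11 + 1 + 6 + 8 = 50 tokens and still no colour has 12.
By the pigeonhole principle, one more token lands in a colour already at 11, so 51 draws are enough and 50 are not.

51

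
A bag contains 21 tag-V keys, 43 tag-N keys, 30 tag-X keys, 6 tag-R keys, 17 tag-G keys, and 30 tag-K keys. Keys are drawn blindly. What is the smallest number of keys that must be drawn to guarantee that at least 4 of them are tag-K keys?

In the worst case for collecting tag-K keys, every non-tag-K key comes out first.
There are 21 + 43 + 30 + 6 + 17 = 117 non-tag-K keys altogether.
After those, each further key must be tag-K, so 117 + 4 = 121 draws guarantee 4 tag-K keys.

121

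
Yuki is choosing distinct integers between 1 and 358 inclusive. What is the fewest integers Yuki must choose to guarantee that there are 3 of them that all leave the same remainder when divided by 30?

By pigeonhole, the 30 residue classes mod 30 are the pigeonholes.
With 60 integers one could put 2 in each residue class and have no class reach 3.
The 61st integer pushes some class to 3, so 30·2 + 1 = 61.

61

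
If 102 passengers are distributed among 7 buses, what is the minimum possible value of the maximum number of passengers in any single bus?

15

By the pigeonhole principle, the 7 buses are the holes and the 102 passengers are the pigeons.
If every bus held at most 14 passengers, the total would be at most 7 × 14 = 98, which is less than 102.
So some bus holds at least ⌈102/7⌉ = 15 passengers.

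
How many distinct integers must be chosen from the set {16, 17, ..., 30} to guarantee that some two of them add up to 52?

12

Group the elements by complementary pair {x, 52−x}: {22,30}, {23,29}, {24,28}, …, giving 4 two-element pairs, the single value 26 (it cannot pair with itself since the integers are distinct), and 6 integers whose partner 52−x falls outside [16,30].
Treating each of those 11 groups as a pigeonhole, one can pick one integer per group — 11 integers — with no two summing to 52.
The 12th integer lands in an occupied pair, forcing a sum of 52.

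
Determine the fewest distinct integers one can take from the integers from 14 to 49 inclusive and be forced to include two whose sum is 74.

A set avoiding the sum 74 can contain at most one of each pair {x, 74−x}, plus the 12 elements whose complement lies outside the range or equal to its own complement.
The integers 14, …, 37 (24 of them) are such a set: any two sum to at least 14+15 = 29 and at most 36+37 = 73 < 74.
Any 25th integer completes one of the 12 pairs, so 25 choices force a sum of 74.

25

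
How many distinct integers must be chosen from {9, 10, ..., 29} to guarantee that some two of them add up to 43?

Two chosen integers sum to 43 exactly when both halves of some pair {x, 43−x} with 14 ≤ x ≤ 43−x ≤ 29 are chosen — 8 such pairs.
The remaining 5 elements (those with no distinct partner in range) can never complete a 43-sum, so the worst case takes all of them and one from each pair: 5 + 8 = 13.
Pigeonhole: the 14th integer has to be the second member of some pair, so 13 + 1 = 14.

14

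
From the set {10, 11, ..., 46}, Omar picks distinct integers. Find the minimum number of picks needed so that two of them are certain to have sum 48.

24

A set avoiding the sum 48 can contain at most one of each pair {x, 48−x}, plus the 9 elements whose complement lies outside the range or equal to its own complement.
The integers 24, …, 46 (23 of them) are such a set: any two sum to at least 24+25 = 49 > 48.
By pigeonhole, any 24th integer completes one of the 14 pairs, so 24 choices force a sum of 48.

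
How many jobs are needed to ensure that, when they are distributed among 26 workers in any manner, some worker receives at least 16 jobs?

391

With 390 jobs one could put exactly 15 in each of the 26 workers, and no worker would reach 16.
Pigeonhole: one more job must land in a worker that already has 15, giving it 16.
So 26 × 15 + 1 = 391 jobs are required.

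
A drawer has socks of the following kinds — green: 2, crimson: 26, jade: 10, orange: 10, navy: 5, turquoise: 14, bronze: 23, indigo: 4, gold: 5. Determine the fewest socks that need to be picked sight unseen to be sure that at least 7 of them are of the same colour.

47

By pigeonhole, put each drawn sock into a box by colour. The largest draw with every box below 7 takes min(count, 6) from each colour; colours with fewer than 6 contribute all they have.
Σ min(cᵢ, 6) = 2 + 6 + 6 + 6 + 5 + 6 + 6 + 4 + 5 = 46.
Draw number 46 + 1 = 47 must push one box to 7.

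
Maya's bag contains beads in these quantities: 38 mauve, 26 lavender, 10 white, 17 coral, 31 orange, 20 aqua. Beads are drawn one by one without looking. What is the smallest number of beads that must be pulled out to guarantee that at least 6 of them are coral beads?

131

In the worst case for collecting coral beads, every non-coral bead comes out first.
There are 38 + 26 + 10 + 31 + 20 = 125 non-coral beads altogether.
After those, each further bead must be coral, so 125 + 6 = 131 draws guarantee 6 coral beads.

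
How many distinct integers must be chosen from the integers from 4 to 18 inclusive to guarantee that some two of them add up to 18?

Group the elements by complementary pair {x, 18−x}: {4,14}, {5,13}, {6,12}, …, giving 5 two-element pairs, the single value 9 (it cannot pair with itself since the integers are distinct), and 4 integers whose partner 18−x falls outside [4,18].
By pigeonhole, treating each of those 10 groups as a pigeonhole, one can pick one integer per group — 10 integers — with no two summing to 18.
The 11th integer lands in an occupied pair, forcing a sum of 18.

11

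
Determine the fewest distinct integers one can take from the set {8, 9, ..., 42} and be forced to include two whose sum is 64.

Two chosen integers sum to 64 exactly when both halves of some pair {x, 64−x} with 22 ≤ x ≤ 64−x ≤ 42 are chosen — 10 such pairs.
The remaining 15 elements (those with no distinct partner in range) can never complete a 64-sum, so the worst case takes all of them and one from each pair: 15 + 10 = 25.
By pigeonhole, the 26th integer has to be the second member of some pair, so 25 + 1 = 26.

26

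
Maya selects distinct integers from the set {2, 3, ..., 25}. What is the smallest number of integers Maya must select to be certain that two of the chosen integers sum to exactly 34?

Two chosen integers sum to 34 exactly when both halves of some pair {x, 34−x} with 9 ≤ x ≤ 34−x ≤ 25 are chosen — 8 such pairs.
The remaining 8 elements (those with no distinct partner in range) can never complete a 34-sum, so the worst case takes all of them and one from each pair: 8 + 8 = 16.
By the pigeonhole principle, the 17th integer has to be the second member of some pair, so 16 + 1 = 17.

17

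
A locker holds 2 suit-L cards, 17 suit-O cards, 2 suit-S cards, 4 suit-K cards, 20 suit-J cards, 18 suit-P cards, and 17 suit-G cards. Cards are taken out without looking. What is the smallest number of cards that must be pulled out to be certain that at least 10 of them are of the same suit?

45

Pigeonhole: the 7 suits are the holes; the cards drawn are the pigeons.
To avoid 10 of any one suit, the worst case takes at most 9 of each suit, or every card of a suit that has fewer than 9.
That gives 2 + 9 + 2 + 4 + 9 + 9 + 9 = 44 cards with no suit reaching 10.
The next card forces some suit to 10, so 44 + 1 = 45.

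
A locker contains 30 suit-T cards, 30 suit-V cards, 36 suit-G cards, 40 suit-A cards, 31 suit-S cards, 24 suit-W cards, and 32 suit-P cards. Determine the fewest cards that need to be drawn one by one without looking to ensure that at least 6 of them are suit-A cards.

189

In the worst case for collecting suit-A cards, every non-suit-A card comes out first.
There are 30 + 30 + 36 + 31 + 24 + 32 = 183 non-suit-A cards altogether.
After those, each further card must be suit-A, so 183 + 6 = 189 draws guarantee 6 suit-A cards.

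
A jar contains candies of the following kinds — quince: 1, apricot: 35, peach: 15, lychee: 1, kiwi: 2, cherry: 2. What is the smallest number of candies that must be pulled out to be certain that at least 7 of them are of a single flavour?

19

Put each drawn candy into a box by flavour. The largest draw with every box below 7 takes min(count, 6) from each flavour; flavours with fewer than 6 contribute all they have.
Σ min(cᵢ, 6) = 1 + 6 + 6 + 1 + 2 + 2 = 18.
Draw number 18 + 1 = 19 must push one box to 7.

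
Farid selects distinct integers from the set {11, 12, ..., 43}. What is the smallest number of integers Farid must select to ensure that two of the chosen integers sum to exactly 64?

A set avoiding the sum 64 can contain at most one of each pair {x, 64−x}, plus the 11 elements whose complement lies outside the range or equal to its own complement.
The integers 11, …, 32 (22 of them) are such a set: any two sum to at least 11+12 = 23 and at most 31+32 = 63 < 64.
Any 23rd integer completes one of the 11 pairs, so 23 choices force a sum of 64.

23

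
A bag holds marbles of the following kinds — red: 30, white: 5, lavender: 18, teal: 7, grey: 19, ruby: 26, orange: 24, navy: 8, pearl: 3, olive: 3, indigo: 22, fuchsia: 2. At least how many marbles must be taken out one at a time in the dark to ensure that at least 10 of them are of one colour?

83

By the pigeonhole principle, the 12 colours are the holes; the marbles drawn are the pigeons.
To avoid 10 of any one colour, the worst case takes at most 9 of each colour, or every marble of a colour that has fewer than 9.
That gives 9 + 5 + 9 + 7 + 9 + 9 + 9 + 8 + 3 + 3 + 9 + 2 = 82 marbles with no colour reaching 10.
The next marble forces some colour to 10, so 82 + 1 = 83.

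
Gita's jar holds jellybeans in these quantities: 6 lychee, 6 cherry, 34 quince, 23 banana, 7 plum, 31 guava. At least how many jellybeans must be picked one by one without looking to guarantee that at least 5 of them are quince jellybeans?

78

In the worst case for collecting quince jellybeans, every non-quince jellybean comes out first.
There are 6 + 6 + 23 + 7 + 31 = 73 non-quince jellybeans altogether.
After those, each further jellybean must be quince, so 73 + 5 = 78 draws guarantee 5 quince jellybeans.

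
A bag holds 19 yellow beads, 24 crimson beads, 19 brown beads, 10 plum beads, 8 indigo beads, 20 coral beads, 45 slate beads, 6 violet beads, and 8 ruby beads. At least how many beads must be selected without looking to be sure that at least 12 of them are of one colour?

Pigeonhole: the 9 colours are the holes; the beads drawn are the pigeons.
To avoid 12 of any one colour, the worst case takes at most 11 of each colour, or every bead of a colour that has fewer than 11.
That gives 11 + 11 + 11 + 10 + 8 + 11 + 11 + 6 + 8 = 87 beads with no colour reaching 12.
The next bead forces some colour to 12, so 87 + 1 = 88.

88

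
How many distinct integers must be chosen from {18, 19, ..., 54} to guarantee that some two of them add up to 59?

26

Group the elements by complementary pair {x, 59−x}: {18,41}, {19,40}, {20,39}, …, giving 12 two-element pairs and 13 integers whose partner 59−x falls outside [18,54].
Pigeonhole: treating each of those 25 groups as a pigeonhole, one can pick one integer per group — 25 integers — with no two summing to 59.
The 26th integer lands in an occupied pair, forcing a sum of 59.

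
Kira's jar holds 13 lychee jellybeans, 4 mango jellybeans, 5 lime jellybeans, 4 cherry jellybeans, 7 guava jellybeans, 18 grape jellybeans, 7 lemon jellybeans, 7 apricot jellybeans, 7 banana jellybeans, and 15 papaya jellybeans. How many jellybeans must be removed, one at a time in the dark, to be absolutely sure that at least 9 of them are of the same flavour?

An adversary could hand out at most 8 jellybeans per flavour (7 flavours run out sooner): 8 + 4 + 5 + 4 + 7 + 8 + 7 + 7 + 7 + 8 = 65 jellybeans and still no flavour has 9.
By the pigeonhole principle, one more jellybean lands in a flavour already at 8, so 66 draws are enough and 65 are not.

66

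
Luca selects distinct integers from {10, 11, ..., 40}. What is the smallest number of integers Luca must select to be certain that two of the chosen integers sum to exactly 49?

17

Group the elements by complementary pair {x, 49−x}: {10,39}, {11,38}, {12,37}, …, giving 15 two-element pairs and 1 integer whose partner 49−x falls outside [10,40].
By pigeonhole, treating each of those 16 groups as a pigeonhole, one can pick one integer per group — 16 integers — with no two summing to 49.
The 17th integer lands in an occupied pair, forcing a sum of 49.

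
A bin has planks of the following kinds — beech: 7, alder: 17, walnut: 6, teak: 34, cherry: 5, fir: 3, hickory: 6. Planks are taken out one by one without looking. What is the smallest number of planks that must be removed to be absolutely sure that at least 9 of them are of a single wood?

An adversary could hand out at most 8 planks per wood (5 woods run out sooner): 7 + 8 + 6 + 8 + 5 + 3 + 6 = 43 planks and still no wood has 9.
One more plank lands in a wood already at 8, so 44 draws are enough and 43 are not.

44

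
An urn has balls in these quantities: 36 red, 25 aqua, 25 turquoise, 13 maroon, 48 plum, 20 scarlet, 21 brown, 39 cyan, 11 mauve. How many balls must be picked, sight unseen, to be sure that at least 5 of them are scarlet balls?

In the worst case for collecting scarlet balls, every non-scarlet ball comes out first.
There are 36 + 25 + 25 + 13 + 48 + 21 + 39 + 11 = 218 non-scarlet balls altogether.
After those, each further ball must be scarlet, so 218 + 5 = 223 draws guarantee 5 scarlet balls.

223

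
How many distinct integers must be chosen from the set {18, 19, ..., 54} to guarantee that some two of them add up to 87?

Group the elements by complementary pair {x, 87−x}: {33,54}, {34,53}, {35,52}, …, giving 11 two-element pairs and 15 integers whose partner 87−x falls outside [18,54].
Treating each of those 26 groups as a pigeonhole, one can pick one integer per group — 26 integers — with no two summing to 87.
The 27th integer lands in an occupied pair, forcing a sum of 87.

27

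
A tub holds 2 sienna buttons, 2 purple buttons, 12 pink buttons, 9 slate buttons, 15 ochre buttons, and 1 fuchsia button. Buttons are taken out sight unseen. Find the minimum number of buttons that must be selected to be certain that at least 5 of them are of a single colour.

By the pigeonhole principle, the 6 colours are the holes; the buttons drawn are the pigeons.
To avoid 5 of any one colour, the worst case takes at most 4 of each colour, or every button of a colour that has fewer than 4.
That gives 2 + 2 + 4 + 4 + 4 + 1 = 17 buttons with no colour reaching 5.
The next button forces some colour to 5, so 17 + 1 = 18.

18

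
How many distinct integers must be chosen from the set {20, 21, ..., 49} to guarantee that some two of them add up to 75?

19

A set avoiding the sum 75 can contain at most one of each pair {x, 75−x}, plus the 6 elements whose complement lies outside the range.
The integers 20, …, 37 (18 of them) are such a set: any two sum to at least 20+21 = 41 and at most 36+37 = 73 < 75.
By the pigeonhole principle, any 19th integer completes one of the 12 pairs, so 19 choices force a sum of 75.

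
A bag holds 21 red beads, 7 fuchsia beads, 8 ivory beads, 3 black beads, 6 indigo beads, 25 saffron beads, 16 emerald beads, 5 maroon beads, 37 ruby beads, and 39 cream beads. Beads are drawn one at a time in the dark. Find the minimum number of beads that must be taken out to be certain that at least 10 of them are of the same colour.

An adversary could hand out at most 9 beads per colour (5 colours run out sooner): 9 + 7 + 8 + 3 + 6 + 9 + 9 + 5 + 9 + 9 = 74 beads and still no colour has 10.
One more bead lands in a colour already at 9, so 75 draws are enough and 74 are not.

75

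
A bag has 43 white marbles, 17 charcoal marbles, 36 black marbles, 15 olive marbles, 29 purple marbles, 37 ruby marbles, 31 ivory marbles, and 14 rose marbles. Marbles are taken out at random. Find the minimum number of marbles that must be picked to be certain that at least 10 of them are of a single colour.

Put each drawn marble into a box by colour. The largest draw with every box below 10 takes min(count, 9) from each colour.
Σ min(cᵢ, 9) = 9 + 9 + 9 + 9 + 9 + 9 + 9 + 9 = 72.
Draw number 72 + 1 = 73 must push one box to 10.

73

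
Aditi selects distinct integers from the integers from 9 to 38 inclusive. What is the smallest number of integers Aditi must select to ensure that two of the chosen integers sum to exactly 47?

A set avoiding the sum 47 can contain at most one of each pair {x, 47−x}.
The integers 24, …, 38 (15 of them) are such a set: any two sum to at least 24+25 = 49 > 47.
By the pigeonhole principle, any 16th integer completes one of the 15 pairs, so 16 choices force a sum of 47.

16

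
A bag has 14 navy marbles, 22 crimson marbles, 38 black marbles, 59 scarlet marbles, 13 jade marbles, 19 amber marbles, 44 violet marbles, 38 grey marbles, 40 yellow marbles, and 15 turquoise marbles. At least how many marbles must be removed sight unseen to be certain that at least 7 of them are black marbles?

In the worst case for collecting black marbles, every non-black marble comes out first.
There are 14 + 22 + 59 + 13 + 19 + 44 + 38 + 40 + 15 = 264 non-black marbles altogether.
After those, each further marble must be black, so 264 + 7 = 271 draws guarantee 7 black marbles.

271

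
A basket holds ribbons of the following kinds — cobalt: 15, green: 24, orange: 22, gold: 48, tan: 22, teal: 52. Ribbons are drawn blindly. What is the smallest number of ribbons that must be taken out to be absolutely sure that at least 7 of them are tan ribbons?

In the worst case for collecting tan ribbons, every non-tan ribbon comes out first.
There are 15 + 24 + 22 + 48 + 52 = 161 non-tan ribbons altogether.
After those, each further ribbon must be tan, so 161 + 7 = 168 draws guarantee 7 tan ribbons.

168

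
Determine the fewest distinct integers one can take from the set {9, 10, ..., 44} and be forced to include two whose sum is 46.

23

Two chosen integers sum to 46 exactly when both halves of some pair {x, 46−x} with 9 ≤ x ≤ 46−x ≤ 37 are chosen — 14 such pairs.
The remaining 8 elements (those with no distinct partner in range) can never complete a 46-sum, so the worst case takes all of them and one from each pair: 8 + 14 = 22.
Pigeonhole: the 23rd integer has to be the second member of some pair, so 22 + 1 = 23.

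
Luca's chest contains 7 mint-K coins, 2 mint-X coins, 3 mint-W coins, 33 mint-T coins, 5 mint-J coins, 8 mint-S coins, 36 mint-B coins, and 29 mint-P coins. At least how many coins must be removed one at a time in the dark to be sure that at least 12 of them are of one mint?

59

By pigeonhole, put each drawn coin into a box by mint. The largest draw with every box below 12 takes min(count, 11) from each mint; mints with fewer than 11 contribute all they have.
Σ min(cᵢ, 11) = 7 + 2 + 3 + 11 + 5 + 8 + 11 + 11 = 58.
Draw number 58 + 1 = 59 must push one box to 12.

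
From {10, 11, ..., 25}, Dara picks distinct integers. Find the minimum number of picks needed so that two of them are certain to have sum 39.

A set avoiding the sum 39 can contain at most one of each pair {x, 39−x}, plus the 4 elements whose complement lies outside the range.
The integers 10, …, 19 (10 of them) are such a set: any two sum to at least 10+11 = 21 and at most 18+19 = 37 < 39.
Pigeonhole: any 11th integer completes one of the 6 pairs, so 11 choices force a sum of 39.

11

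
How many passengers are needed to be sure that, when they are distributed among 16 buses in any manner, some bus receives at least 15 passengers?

225

With 224 passengers one could put exactly 14 in each of the 16 buses, and no bus would reach 15.
By the pigeonhole principle, one more passenger must land in a bus that already has 14, giving it 15.
So 16 × 14 + 1 = 225 passengers are required.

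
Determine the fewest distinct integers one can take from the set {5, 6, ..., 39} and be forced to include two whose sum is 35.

23

Two chosen integers sum to 35 exactly when both halves of some pair {x, 35−x} with 5 ≤ x ≤ 35−x ≤ 30 are chosen — 13 such pairs.
The remaining 9 elements (those with no distinct partner in range) can never complete a 35-sum, so the worst case takes all of them and one from each pair: 9 + 13 = 22.
By the pigeonhole principle, the 23rd integer has to be the second member of some pair, so 22 + 1 = 23.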